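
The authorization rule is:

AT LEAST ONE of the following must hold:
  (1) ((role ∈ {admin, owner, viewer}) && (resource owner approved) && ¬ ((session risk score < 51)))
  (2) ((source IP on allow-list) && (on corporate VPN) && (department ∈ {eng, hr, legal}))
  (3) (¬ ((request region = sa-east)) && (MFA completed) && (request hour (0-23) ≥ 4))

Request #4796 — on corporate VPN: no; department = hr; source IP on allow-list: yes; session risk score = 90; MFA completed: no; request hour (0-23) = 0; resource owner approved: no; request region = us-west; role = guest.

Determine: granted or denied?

Denied

Atomic conditions:
  role ∈ {admin, owner, viewer}: guest is not in the set → false
  resource owner approved: no → false
  session risk score < 51: 90 < 51 is false
  source IP on allow-list: yes → true
  on corporate VPN: no → false
  department ∈ {eng, hr, legal}: hr is in the set → true
  request region = sa-east: us-west == sa-east is false
  MFA completed: no → false
  request hour (0-23) ≥ 4: 0 ≥ 4 is false
Combine:
[1.3] NOT false = true
[1] false AND false AND true = false
[2] true AND false AND true = false
[3.1] NOT false = true
[3] true AND false AND false = false
[root] false OR false OR false = false
Overall: false → denied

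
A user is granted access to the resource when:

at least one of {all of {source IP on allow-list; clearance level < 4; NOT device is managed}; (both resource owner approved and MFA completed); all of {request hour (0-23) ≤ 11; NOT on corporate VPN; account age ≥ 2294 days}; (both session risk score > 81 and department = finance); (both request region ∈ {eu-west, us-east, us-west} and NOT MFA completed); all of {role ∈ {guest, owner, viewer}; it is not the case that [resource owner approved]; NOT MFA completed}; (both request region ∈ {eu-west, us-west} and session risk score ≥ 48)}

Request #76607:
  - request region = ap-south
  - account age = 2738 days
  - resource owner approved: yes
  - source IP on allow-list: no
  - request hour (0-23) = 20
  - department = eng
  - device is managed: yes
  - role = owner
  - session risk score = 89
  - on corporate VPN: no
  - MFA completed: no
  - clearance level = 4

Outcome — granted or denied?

Atomic conditions:
  source IP on allow-list: no → false
  clearance level < 4: 4 < 4 is false
  NOT device is managed: yes → false
  resource owner approved: yes → true
  MFA completed: no → false
  request hour (0-23) ≤ 11: 20 ≤ 11 is false
  NOT on corporate VPN: no → true
  account age ≥ 2294 days: 2738 ≥ 2294 is true
  session risk score > 81: 89 > 81 is true
  department = finance: eng == finance is false
  request region ∈ {eu-west, us-east, us-west}: ap-south is not in the set → false
  NOT MFA completed: no → true
  role ∈ {guest, owner, viewer}: owner is in the set → true
  request region ∈ {eu-west, us-west}: ap-south is not in the set → false
  session risk score ≥ 48: 89 ≥ 48 is true
Combine:
[1] false AND false AND false = false
[2] true AND false = false
[3] false AND true AND true = false
[4] true AND false = false
[5] false AND true = false
[6.2] NOT true = false
[6] true AND false AND true = false
[7] false AND true = false
[root] false OR false OR false OR false OR false OR false OR false = false
Overall: false → denied

Denied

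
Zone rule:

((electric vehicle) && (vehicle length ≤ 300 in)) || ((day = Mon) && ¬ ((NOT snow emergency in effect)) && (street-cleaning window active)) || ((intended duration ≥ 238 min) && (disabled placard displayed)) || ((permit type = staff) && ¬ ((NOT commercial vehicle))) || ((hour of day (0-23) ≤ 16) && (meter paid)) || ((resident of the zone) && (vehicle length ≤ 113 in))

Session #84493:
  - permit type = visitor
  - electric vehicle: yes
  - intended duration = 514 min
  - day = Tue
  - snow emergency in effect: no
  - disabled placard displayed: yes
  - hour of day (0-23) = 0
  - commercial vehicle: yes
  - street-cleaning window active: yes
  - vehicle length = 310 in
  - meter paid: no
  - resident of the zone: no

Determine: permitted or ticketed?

Permitted

Atomic conditions:
  electric vehicle: yes → true
  vehicle length ≤ 300 in: 310 ≤ 300 is false
  day = Mon: Tue == Mon is false
  NOT snow emergency in effect: no → true
  street-cleaning window active: yes → true
  intended duration ≥ 238 min: 514 ≥ 238 is true
  disabled placard displayed: yes → true
  permit type = staff: visitor == staff is false
  NOT commercial vehicle: yes → false
  hour of day (0-23) ≤ 16: 0 ≤ 16 is true
  meter paid: no → false
  resident of the zone: no → false
  vehicle length ≤ 113 in: 310 ≤ 113 is false
Combine:
[1] true AND false = false
[2.2] NOT true = false
[2] false AND false AND true = false
[3] true AND true = true
[4.2] NOT false = true
[4] false AND true = false
[5] true AND false = false
[6] false AND false = false
[root] false OR false OR true OR false OR false OR false = true
Overall: true → permitted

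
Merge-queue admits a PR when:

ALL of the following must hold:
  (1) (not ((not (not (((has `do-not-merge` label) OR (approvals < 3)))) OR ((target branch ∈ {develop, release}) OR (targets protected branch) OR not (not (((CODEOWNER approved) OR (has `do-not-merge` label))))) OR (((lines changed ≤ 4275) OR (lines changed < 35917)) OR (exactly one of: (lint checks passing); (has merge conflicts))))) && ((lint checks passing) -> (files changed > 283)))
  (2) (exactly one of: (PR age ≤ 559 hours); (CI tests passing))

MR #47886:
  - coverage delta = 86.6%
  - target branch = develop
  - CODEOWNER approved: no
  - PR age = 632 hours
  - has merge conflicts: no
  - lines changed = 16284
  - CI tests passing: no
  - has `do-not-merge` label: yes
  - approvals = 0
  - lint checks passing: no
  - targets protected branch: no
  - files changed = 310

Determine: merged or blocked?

Atomic conditions:
  has `do-not-merge` label: yes → true
  approvals < 3: 0 < 3 is true
  target branch ∈ {develop, release}: develop is in the set → true
  targets protected branch: no → false
  CODEOWNER approved: no → false
  lines changed ≤ 4275: 16284 ≤ 4275 is false
  lines changed < 35917: 16284 < 35917 is true
  lint checks passing: no → false
  has merge conflicts: no → false
  files changed > 283: 310 > 283 is true
  PR age ≤ 559 hours: 632 ≤ 559 is false
  CI tests passing: no → false
Combine:
[1.1.1.1.1.1] true OR true = true
[1.1.1.1.1] NOT true = false
[1.1.1.1] NOT false = true
[1.1.1.2.3.1.1] false OR true = true
[1.1.1.2.3.1] NOT true = false
[1.1.1.2.3] NOT false = true
[1.1.1.2] true OR false OR true = true
[1.1.1.3.1] false OR true = true
[1.1.1.3.2] exactly-one(false, false) = false
[1.1.1.3] true OR false = true
[1.1.1] true OR true OR true = true
[1.1] NOT true = false
[1.2] false → true (antecedent false ⇒ implication holds) = true
[1] false AND true = false
[2] exactly-one(false, false) = false
[root] false AND false = false
Overall: false → blocked

Blocked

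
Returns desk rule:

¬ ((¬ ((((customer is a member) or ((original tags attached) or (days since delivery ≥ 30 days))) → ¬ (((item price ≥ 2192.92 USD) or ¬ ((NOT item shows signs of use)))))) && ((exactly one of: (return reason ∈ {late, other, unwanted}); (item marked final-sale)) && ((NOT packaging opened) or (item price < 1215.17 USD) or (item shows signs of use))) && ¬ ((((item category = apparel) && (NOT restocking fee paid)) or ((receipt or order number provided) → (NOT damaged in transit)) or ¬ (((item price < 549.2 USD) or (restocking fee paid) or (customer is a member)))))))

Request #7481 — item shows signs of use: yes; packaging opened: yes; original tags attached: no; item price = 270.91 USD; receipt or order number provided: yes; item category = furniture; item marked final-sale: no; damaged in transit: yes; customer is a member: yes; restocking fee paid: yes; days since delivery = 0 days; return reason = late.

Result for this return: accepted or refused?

Refused

Atomic conditions:
  customer is a member: yes → true
  original tags attached: no → false
  days since delivery ≥ 30 days: 0 ≥ 30 is false
  item price ≥ 2192.92 USD: 270.91 ≥ 2192.92 is false
  NOT item shows signs of use: yes → false
  return reason ∈ {late, other, unwanted}: late is in the set → true
  item marked final-sale: no → false
  NOT packaging opened: yes → false
  item price < 1215.17 USD: 270.91 < 1215.17 is true
  item shows signs of use: yes → true
  item category = apparel: furniture == apparel is false
  NOT restocking fee paid: yes → false
  receipt or order number provided: yes → true
  NOT damaged in transit: yes → false
  item price < 549.2 USD: 270.91 < 549.2 is true
  restocking fee paid: yes → true
Combine:
[1.1.1.1.2] false OR false = false
[1.1.1.1] true OR false = true
[1.1.1.2.1.2] NOT false = true
[1.1.1.2.1] false OR true = true
[1.1.1.2] NOT true = false
[1.1.1] true → false = false
[1.1] NOT false = true
[1.2.1] exactly-one(true, false) = true
[1.2.2] false OR true OR true = true
[1.2] true AND true = true
[1.3.1.1] false AND false = false
[1.3.1.2] true → false = false
[1.3.1.3.1] true OR true OR true = true
[1.3.1.3] NOT true = false
[1.3.1] false OR false OR false = false
[1.3] NOT false = true
[1] true AND true AND true = true
[root] NOT true = false
Overall: false → refused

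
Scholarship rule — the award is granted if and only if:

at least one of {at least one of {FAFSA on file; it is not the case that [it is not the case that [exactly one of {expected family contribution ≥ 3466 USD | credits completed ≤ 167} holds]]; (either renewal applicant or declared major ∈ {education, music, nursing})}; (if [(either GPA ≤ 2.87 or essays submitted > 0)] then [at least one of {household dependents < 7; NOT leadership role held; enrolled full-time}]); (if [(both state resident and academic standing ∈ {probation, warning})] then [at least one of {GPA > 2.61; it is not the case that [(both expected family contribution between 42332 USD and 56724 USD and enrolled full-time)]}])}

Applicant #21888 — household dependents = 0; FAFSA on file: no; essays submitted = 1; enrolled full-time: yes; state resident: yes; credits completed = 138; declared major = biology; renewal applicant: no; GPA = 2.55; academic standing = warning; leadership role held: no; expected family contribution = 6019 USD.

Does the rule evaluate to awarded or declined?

Atomic conditions:
  FAFSA on file: no → false
  expected family contribution ≥ 3466 USD: 6019 ≥ 3466 is true
  credits completed ≤ 167: 138 ≤ 167 is true
  renewal applicant: no → false
  declared major ∈ {education, music, nursing}: biology is not in the set → false
  GPA ≤ 2.87: 2.55 ≤ 2.87 is true
  essays submitted > 0: 1 > 0 is true
  household dependents < 7: 0 < 7 is true
  NOT leadership role held: no → true
  enrolled full-time: yes → true
  state resident: yes → true
  academic standing ∈ {probation, warning}: warning is in the set → true
  GPA > 2.61: 2.55 > 2.61 is false
  expected family contribution between 42332 USD and 56724 USD: 6019 in [42332, 56724] is false
Combine:
[1.2.1.1] exactly-one(true, true) = false
[1.2.1] NOT false = true
[1.2] NOT true = false
[1.3] false OR false = false
[1] false OR false OR false = false
[2.1] true OR true = true
[2.2] true OR true OR true = true
[2] true → true = true
[3.1] true AND true = true
[3.2.2.1] false AND true = false
[3.2.2] NOT false = true
[3.2] false OR true = true
[3] true → true = true
[root] false OR true OR true = true
Overall: true → awarded

Awarded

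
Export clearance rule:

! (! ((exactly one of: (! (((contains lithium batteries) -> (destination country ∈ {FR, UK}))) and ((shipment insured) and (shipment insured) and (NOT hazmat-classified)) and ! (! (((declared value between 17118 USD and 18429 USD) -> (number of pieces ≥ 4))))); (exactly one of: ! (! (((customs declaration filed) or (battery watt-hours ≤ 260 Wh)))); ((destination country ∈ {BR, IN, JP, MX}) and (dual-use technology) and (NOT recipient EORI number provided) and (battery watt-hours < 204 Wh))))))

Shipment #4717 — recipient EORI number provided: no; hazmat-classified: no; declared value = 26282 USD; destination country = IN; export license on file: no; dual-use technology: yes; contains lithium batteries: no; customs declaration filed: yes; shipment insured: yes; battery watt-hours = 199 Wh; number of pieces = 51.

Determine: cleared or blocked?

Atomic conditions:
  contains lithium batteries: no → false
  destination country ∈ {FR, UK}: IN is not in the set → false
  shipment insured: yes → true
  NOT hazmat-classified: no → true
  declared value between 17118 USD and 18429 USD: 26282 in [17118, 18429] is false
  number of pieces ≥ 4: 51 ≥ 4 is true
  customs declaration filed: yes → true
  battery watt-hours ≤ 260 Wh: 199 ≤ 260 is true
  destination country ∈ {BR, IN, JP, MX}: IN is in the set → true
  dual-use technology: yes → true
  NOT recipient EORI number provided: no → true
  battery watt-hours < 204 Wh: 199 < 204 is true
Combine:
[1.1.1.1.1] false → false (antecedent false ⇒ implication holds) = true
[1.1.1.1] NOT true = false
[1.1.1.2] true AND true AND true = true
[1.1.1.3.1.1] false → true (antecedent false ⇒ implication holds) = true
[1.1.1.3.1] NOT true = false
[1.1.1.3] NOT false = true
[1.1.1] false AND true AND true = false
[1.1.2.1.1.1] true OR true = true
[1.1.2.1.1] NOT true = false
[1.1.2.1] NOT false = true
[1.1.2.2] true AND true AND true AND true = true
[1.1.2] exactly-one(true, true) = false
[1.1] exactly-one(false, false) = false
[1] NOT false = true
[root] NOT true = false
Overall: false → blocked

Blocked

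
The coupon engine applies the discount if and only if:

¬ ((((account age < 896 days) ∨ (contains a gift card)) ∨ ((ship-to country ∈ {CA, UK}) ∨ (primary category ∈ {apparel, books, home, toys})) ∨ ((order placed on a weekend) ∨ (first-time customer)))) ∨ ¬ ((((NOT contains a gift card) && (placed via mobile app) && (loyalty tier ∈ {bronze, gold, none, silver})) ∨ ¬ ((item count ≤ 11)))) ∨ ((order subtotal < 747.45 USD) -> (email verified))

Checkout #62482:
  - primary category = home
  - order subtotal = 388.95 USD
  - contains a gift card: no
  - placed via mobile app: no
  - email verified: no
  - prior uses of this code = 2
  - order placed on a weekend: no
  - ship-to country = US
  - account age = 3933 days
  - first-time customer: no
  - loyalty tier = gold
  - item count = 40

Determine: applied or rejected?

Rejected

Atomic conditions:
  account age < 896 days: 3933 < 896 is false
  contains a gift card: no → false
  ship-to country ∈ {CA, UK}: US is not in the set → false
  primary category ∈ {apparel, books, home, toys}: home is in the set → true
  order placed on a weekend: no → false
  first-time customer: no → false
  NOT contains a gift card: no → true
  placed via mobile app: no → false
  loyalty tier ∈ {bronze, gold, none, silver}: gold is in the set → true
  item count ≤ 11: 40 ≤ 11 is false
  order subtotal < 747.45 USD: 388.95 < 747.45 is true
  email verified: no → false
Combine:
[1.1.1] false OR false = false
[1.1.2] false OR true = true
[1.1.3] false OR false = false
[1.1] false OR true OR false = true
[1] NOT true = false
[2.1.1] true AND false AND true = false
[2.1.2] NOT false = true
[2.1] false OR true = true
[2] NOT true = false
[3] true → false = false
[root] false OR false OR false = false
Overall: false → rejected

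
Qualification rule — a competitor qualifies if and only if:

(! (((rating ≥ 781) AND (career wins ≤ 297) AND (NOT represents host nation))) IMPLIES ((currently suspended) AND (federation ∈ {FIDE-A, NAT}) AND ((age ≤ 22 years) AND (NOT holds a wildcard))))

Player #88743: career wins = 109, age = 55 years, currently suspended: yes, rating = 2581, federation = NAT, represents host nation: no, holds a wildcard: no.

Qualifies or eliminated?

Qualifies

Atomic conditions:
  rating ≥ 781: 2581 ≥ 781 is true
  career wins ≤ 297: 109 ≤ 297 is true
  NOT represents host nation: no → true
  currently suspended: yes → true
  federation ∈ {FIDE-A, NAT}: NAT is in the set → true
  age ≤ 22 years: 55 ≤ 22 is false
  NOT holds a wildcard: no → true
Combine:
[1.1] true AND true AND true = true
[1] NOT true = false
[2.3] false AND true = false
[2] true AND true AND false = false
[root] false → false (antecedent false ⇒ implication holds) = true
Overall: true → qualifies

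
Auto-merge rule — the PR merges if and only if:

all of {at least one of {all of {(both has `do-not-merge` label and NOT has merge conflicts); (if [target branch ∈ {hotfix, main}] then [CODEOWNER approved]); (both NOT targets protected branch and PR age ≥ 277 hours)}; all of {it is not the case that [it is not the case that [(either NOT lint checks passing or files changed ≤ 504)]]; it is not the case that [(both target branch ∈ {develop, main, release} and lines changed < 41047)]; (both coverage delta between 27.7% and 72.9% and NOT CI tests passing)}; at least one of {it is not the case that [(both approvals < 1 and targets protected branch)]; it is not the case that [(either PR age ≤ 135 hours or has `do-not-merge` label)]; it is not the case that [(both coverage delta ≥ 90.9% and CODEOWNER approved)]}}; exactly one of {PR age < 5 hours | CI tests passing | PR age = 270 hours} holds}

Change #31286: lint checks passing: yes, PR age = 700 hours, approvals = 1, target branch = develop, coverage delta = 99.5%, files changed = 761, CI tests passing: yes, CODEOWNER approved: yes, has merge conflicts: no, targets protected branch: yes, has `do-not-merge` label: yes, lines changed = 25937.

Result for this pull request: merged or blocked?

Merged

Atomic conditions:
  has `do-not-merge` label: yes → true
  NOT has merge conflicts: no → true
  target branch ∈ {hotfix, main}: develop is not in the set → false
  CODEOWNER approved: yes → true
  NOT targets protected branch: yes → false
  PR age ≥ 277 hours: 700 ≥ 277 is true
  NOT lint checks passing: yes → false
  files changed ≤ 504: 761 ≤ 504 is false
  target branch ∈ {develop, main, release}: develop is in the set → true
  lines changed < 41047: 25937 < 41047 is true
  coverage delta between 27.7% and 72.9%: 99.5 in [27.7, 72.9] is false
  NOT CI tests passing: yes → false
  approvals < 1: 1 < 1 is false
  targets protected branch: yes → true
  PR age ≤ 135 hours: 700 ≤ 135 is false
  coverage delta ≥ 90.9%: 99.5 ≥ 90.9 is true
  PR age < 5 hours: 700 < 5 is false
  CI tests passing: yes → true
  PR age = 270 hours: 700 == 270 is false
Combine:
[1.1.1] true AND true = true
[1.1.2] false → true (antecedent false ⇒ implication holds) = true
[1.1.3] false AND true = false
[1.1] true AND true AND false = false
[1.2.1.1.1] false OR false = false
[1.2.1.1] NOT false = true
[1.2.1] NOT true = false
[1.2.2.1] true AND true = true
[1.2.2] NOT true = false
[1.2.3] false AND false = false
[1.2] false AND false AND false = false
[1.3.1.1] false AND true = false
[1.3.1] NOT false = true
[1.3.2.1] false OR true = true
[1.3.2] NOT true = false
[1.3.3.1] true AND true = true
[1.3.3] NOT true = false
[1.3] true OR false OR false = true
[1] false OR false OR true = true
[2] exactly-one(false, true, false) = true
[root] true AND true = true
Overall: true → merged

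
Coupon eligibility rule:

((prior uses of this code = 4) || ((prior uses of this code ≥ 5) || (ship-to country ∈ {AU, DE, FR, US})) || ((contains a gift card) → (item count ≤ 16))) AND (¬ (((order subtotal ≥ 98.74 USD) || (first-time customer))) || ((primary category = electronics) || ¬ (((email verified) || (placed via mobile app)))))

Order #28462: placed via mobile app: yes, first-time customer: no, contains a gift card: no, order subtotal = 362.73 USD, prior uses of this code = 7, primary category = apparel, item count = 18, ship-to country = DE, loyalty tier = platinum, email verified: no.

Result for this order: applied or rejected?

Atomic conditions:
  prior uses of this code = 4: 7 == 4 is false
  prior uses of this code ≥ 5: 7 ≥ 5 is true
  ship-to country ∈ {AU, DE, FR, US}: DE is in the set → true
  contains a gift card: no → false
  item count ≤ 16: 18 ≤ 16 is false
  order subtotal ≥ 98.74 USD: 362.73 ≥ 98.74 is true
  first-time customer: no → false
  primary category = electronics: apparel == electronics is false
  email verified: no → false
  placed via mobile app: yes → true
Combine:
[1.2] true OR true = true
[1.3] false → false (antecedent false ⇒ implication holds) = true
[1] false OR true OR true = true
[2.1.1] true OR false = true
[2.1] NOT true = false
[2.2.2.1] false OR true = true
[2.2.2] NOT true = false
[2.2] false OR false = false
[2] false OR false = false
[root] true AND false = false
Overall: false → rejected

Rejected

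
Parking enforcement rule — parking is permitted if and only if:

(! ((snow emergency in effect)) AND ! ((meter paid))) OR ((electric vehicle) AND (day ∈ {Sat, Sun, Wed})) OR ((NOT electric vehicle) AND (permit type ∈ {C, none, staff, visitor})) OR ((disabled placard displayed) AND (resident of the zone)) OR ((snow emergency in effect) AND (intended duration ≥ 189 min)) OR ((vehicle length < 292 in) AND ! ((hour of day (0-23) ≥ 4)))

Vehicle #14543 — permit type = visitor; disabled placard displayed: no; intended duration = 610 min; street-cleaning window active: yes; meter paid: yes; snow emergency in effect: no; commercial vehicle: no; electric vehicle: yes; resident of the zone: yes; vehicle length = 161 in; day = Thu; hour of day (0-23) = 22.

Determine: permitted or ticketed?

Ticketed

Atomic conditions:
  snow emergency in effect: no → false
  meter paid: yes → true
  electric vehicle: yes → true
  day ∈ {Sat, Sun, Wed}: Thu is not in the set → false
  NOT electric vehicle: yes → false
  permit type ∈ {C, none, staff, visitor}: visitor is in the set → true
  disabled placard displayed: no → false
  resident of the zone: yes → true
  intended duration ≥ 189 min: 610 ≥ 189 is true
  vehicle length < 292 in: 161 < 292 is true
  hour of day (0-23) ≥ 4: 22 ≥ 4 is true
Combine:
[1.1] NOT false = true
[1.2] NOT true = false
[1] true AND false = false
[2] true AND false = false
[3] false AND true = false
[4] false AND true = false
[5] false AND true = false
[6.2] NOT true = false
[6] true AND false = false
[root] false OR false OR false OR false OR false OR false = false
Overall: false → ticketed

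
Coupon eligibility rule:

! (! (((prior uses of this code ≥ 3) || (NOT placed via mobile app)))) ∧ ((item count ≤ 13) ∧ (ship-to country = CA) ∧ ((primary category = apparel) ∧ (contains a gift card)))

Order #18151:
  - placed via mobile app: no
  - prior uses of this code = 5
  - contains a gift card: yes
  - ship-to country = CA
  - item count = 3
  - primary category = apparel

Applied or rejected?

Atomic conditions:
  prior uses of this code ≥ 3: 5 ≥ 3 is true
  NOT placed via mobile app: no → true
  item count ≤ 13: 3 ≤ 13 is true
  ship-to country = CA: CA == CA is true
  primary category = apparel: apparel == apparel is true
  contains a gift card: yes → true
Combine:
[1.1.1] true OR true = true
[1.1] NOT true = false
[1] NOT false = true
[2.3] true AND true = true
[2] true AND true AND true = true
[root] true AND true = true
Overall: true → applied

Applied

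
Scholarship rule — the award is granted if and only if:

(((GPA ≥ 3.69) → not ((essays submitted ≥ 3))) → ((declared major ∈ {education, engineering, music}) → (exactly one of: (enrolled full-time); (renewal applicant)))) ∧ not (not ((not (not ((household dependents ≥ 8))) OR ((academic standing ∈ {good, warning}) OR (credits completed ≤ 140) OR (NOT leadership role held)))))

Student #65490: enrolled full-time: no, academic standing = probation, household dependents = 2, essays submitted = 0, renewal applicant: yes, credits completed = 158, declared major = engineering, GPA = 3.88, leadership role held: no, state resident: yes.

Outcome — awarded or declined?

Awarded

Atomic conditions:
  GPA ≥ 3.69: 3.88 ≥ 3.69 is true
  essays submitted ≥ 3: 0 ≥ 3 is false
  declared major ∈ {education, engineering, music}: engineering is in the set → true
  enrolled full-time: no → false
  renewal applicant: yes → true
  household dependents ≥ 8: 2 ≥ 8 is false
  academic standing ∈ {good, warning}: probation is not in the set → false
  credits completed ≤ 140: 158 ≤ 140 is false
  NOT leadership role held: no → true
Combine:
[1.1.2] NOT false = true
[1.1] true → true = true
[1.2.2] exactly-one(false, true) = true
[1.2] true → true = true
[1] true → true = true
[2.1.1.1.1] NOT false = true
[2.1.1.1] NOT true = false
[2.1.1.2] false OR false OR true = true
[2.1.1] false OR true = true
[2.1] NOT true = false
[2] NOT false = true
[root] true AND true = true
Overall: true → awarded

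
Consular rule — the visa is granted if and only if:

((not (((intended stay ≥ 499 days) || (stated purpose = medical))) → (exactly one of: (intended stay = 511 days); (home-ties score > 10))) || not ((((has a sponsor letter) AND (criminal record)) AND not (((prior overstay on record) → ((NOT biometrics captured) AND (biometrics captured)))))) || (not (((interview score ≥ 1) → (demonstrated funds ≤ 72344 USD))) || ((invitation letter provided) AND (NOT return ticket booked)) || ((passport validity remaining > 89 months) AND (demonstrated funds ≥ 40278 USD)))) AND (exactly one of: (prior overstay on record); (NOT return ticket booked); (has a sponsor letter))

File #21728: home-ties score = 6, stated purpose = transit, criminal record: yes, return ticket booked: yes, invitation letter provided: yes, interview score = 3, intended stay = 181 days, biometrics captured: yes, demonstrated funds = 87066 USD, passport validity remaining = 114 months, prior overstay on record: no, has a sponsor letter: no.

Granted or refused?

Atomic conditions:
  intended stay ≥ 499 days: 181 ≥ 499 is false
  stated purpose = medical: transit == medical is false
  intended stay = 511 days: 181 == 511 is false
  home-ties score > 10: 6 > 10 is false
  has a sponsor letter: no → false
  criminal record: yes → true
  prior overstay on record: no → false
  NOT biometrics captured: yes → false
  biometrics captured: yes → true
  interview score ≥ 1: 3 ≥ 1 is true
  demonstrated funds ≤ 72344 USD: 87066 ≤ 72344 is false
  invitation letter provided: yes → true
  NOT return ticket booked: yes → false
  passport validity remaining > 89 months: 114 > 89 is true
  demonstrated funds ≥ 40278 USD: 87066 ≥ 40278 is true
Combine:
[1.1.1.1] false OR false = false
[1.1.1] NOT false = true
[1.1.2] exactly-one(false, false) = false
[1.1] true → false = false
[1.2.1.1] false AND true = false
[1.2.1.2.1.2] false AND true = false
[1.2.1.2.1] false → false (antecedent false ⇒ implication holds) = true
[1.2.1.2] NOT true = false
[1.2.1] false AND false = false
[1.2] NOT false = true
[1.3.1.1] true → false = false
[1.3.1] NOT false = true
[1.3.2] true AND false = false
[1.3.3] true AND true = true
[1.3] true OR false OR true = true
[1] false OR true OR true = true
[2] exactly-one(false, false, false) = false
[root] true AND false = false
Overall: false → refused

Refused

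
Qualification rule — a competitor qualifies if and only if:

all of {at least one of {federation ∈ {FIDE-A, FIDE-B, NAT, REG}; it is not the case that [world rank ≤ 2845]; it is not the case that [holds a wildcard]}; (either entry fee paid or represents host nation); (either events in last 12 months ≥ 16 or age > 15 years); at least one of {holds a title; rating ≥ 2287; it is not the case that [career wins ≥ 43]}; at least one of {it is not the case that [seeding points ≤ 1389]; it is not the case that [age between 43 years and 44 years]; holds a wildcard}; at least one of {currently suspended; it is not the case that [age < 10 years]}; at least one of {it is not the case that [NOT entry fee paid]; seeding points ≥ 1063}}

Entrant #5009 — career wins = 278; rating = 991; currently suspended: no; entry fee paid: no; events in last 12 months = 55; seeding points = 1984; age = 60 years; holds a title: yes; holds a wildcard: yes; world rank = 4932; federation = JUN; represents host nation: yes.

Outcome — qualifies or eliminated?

Qualifies

Atomic conditions:
  federation ∈ {FIDE-A, FIDE-B, NAT, REG}: JUN is not in the set → false
  world rank ≤ 2845: 4932 ≤ 2845 is false
  holds a wildcard: yes → true
  entry fee paid: no → false
  represents host nation: yes → true
  events in last 12 months ≥ 16: 55 ≥ 16 is true
  age > 15 years: 60 > 15 is true
  holds a title: yes → true
  rating ≥ 2287: 991 ≥ 2287 is false
  career wins ≥ 43: 278 ≥ 43 is true
  seeding points ≤ 1389: 1984 ≤ 1389 is false
  age between 43 years and 44 years: 60 in [43, 44] is false
  currently suspended: no → false
  age < 10 years: 60 < 10 is false
  NOT entry fee paid: no → true
  seeding points ≥ 1063: 1984 ≥ 1063 is true
Combine:
[1.2] NOT false = true
[1.3] NOT true = false
[1] false OR true OR false = true
[2] false OR true = true
[3] true OR true = true
[4.3] NOT true = false
[4] true OR false OR false = true
[5.1] NOT false = true
[5.2] NOT false = true
[5] true OR true OR true = true
[6.2] NOT false = true
[6] false OR true = true
[7.1] NOT true = false
[7] false OR true = true
[root] true AND true AND true AND true AND true AND true AND true = true
Overall: true → qualifies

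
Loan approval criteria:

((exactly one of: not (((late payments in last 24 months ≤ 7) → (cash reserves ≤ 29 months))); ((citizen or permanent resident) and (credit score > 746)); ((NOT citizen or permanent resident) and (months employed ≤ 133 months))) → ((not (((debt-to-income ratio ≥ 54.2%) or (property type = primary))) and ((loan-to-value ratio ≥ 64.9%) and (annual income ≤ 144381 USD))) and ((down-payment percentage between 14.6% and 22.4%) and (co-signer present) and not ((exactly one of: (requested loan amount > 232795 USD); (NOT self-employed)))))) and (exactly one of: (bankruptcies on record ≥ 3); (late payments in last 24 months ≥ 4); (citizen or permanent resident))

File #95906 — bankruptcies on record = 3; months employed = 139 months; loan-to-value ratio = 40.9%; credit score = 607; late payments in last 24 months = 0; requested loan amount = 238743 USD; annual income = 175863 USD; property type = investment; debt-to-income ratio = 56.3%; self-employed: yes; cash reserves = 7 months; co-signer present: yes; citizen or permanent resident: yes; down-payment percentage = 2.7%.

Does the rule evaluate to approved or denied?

Atomic conditions:
  late payments in last 24 months ≤ 7: 0 ≤ 7 is true
  cash reserves ≤ 29 months: 7 ≤ 29 is true
  citizen or permanent resident: yes → true
  credit score > 746: 607 > 746 is false
  NOT citizen or permanent resident: yes → false
  months employed ≤ 133 months: 139 ≤ 133 is false
  debt-to-income ratio ≥ 54.2%: 56.3 ≥ 54.2 is true
  property type = primary: investment == primary is false
  loan-to-value ratio ≥ 64.9%: 40.9 ≥ 64.9 is false
  annual income ≤ 144381 USD: 175863 ≤ 144381 is false
  down-payment percentage between 14.6% and 22.4%: 2.7 in [14.6, 22.4] is false
  co-signer present: yes → true
  requested loan amount > 232795 USD: 238743 > 232795 is true
  NOT self-employed: yes → false
  bankruptcies on record ≥ 3: 3 ≥ 3 is true
  late payments in last 24 months ≥ 4: 0 ≥ 4 is false
Combine:
[1.1.1.1] true → true = true
[1.1.1] NOT true = false
[1.1.2] true AND false = false
[1.1.3] false AND false = false
[1.1] exactly-one(false, false, false) = false
[1.2.1.1.1] true OR false = true
[1.2.1.1] NOT true = false
[1.2.1.2] false AND false = false
[1.2.1] false AND false = false
[1.2.2.3.1] exactly-one(true, false) = true
[1.2.2.3] NOT true = false
[1.2.2] false AND true AND false = false
[1.2] false AND false = false
[1] false → false (antecedent false ⇒ implication holds) = true
[2] exactly-one(true, false, true) = false
[root] true AND false = false
Overall: false → denied

Denied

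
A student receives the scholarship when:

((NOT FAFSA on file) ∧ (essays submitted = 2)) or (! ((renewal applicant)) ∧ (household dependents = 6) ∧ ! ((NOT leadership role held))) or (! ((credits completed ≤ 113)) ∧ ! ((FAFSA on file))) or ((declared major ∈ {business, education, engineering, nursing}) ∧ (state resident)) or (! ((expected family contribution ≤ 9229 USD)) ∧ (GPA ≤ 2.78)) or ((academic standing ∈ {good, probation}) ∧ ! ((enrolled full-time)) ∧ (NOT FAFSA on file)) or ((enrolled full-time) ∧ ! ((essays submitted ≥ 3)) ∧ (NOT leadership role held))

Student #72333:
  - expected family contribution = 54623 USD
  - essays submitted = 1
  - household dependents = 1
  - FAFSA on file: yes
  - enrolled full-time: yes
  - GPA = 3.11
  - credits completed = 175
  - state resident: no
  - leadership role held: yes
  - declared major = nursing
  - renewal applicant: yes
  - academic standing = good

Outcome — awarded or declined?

Declined

Atomic conditions:
  NOT FAFSA on file: yes → false
  essays submitted = 2: 1 == 2 is false
  renewal applicant: yes → true
  household dependents = 6: 1 == 6 is false
  NOT leadership role held: yes → false
  credits completed ≤ 113: 175 ≤ 113 is false
  FAFSA on file: yes → true
  declared major ∈ {business, education, engineering, nursing}: nursing is in the set → true
  state resident: no → false
  expected family contribution ≤ 9229 USD: 54623 ≤ 9229 is false
  GPA ≤ 2.78: 3.11 ≤ 2.78 is false
  academic standing ∈ {good, probation}: good is in the set → true
  enrolled full-time: yes → true
  essays submitted ≥ 3: 1 ≥ 3 is false
Combine:
[1] false AND false = false
[2.1] NOT true = false
[2.3] NOT false = true
[2] false AND false AND true = false
[3.1] NOT false = true
[3.2] NOT true = false
[3] true AND false = false
[4] true AND false = false
[5.1] NOT false = true
[5] true AND false = false
[6.2] NOT true = false
[6] true AND false AND false = false
[7.2] NOT false = true
[7] true AND true AND false = false
[root] false OR false OR false OR false OR false OR false OR false = false
Overall: false → declined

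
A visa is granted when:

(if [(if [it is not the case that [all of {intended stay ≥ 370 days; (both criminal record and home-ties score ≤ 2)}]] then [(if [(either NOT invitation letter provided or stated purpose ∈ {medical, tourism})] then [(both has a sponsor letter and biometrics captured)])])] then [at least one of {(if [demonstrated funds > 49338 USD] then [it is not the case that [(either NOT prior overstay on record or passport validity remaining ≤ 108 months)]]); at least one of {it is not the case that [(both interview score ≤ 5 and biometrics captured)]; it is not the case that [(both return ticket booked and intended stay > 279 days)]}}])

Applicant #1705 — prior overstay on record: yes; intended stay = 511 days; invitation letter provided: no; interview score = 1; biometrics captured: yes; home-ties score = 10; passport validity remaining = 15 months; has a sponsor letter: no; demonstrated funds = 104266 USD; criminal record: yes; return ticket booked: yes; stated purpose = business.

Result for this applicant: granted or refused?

Granted

Atomic conditions:
  intended stay ≥ 370 days: 511 ≥ 370 is true
  criminal record: yes → true
  home-ties score ≤ 2: 10 ≤ 2 is false
  NOT invitation letter provided: no → true
  stated purpose ∈ {medical, tourism}: business is not in the set → false
  has a sponsor letter: no → false
  biometrics captured: yes → true
  demonstrated funds > 49338 USD: 104266 > 49338 is true
  NOT prior overstay on record: yes → false
  passport validity remaining ≤ 108 months: 15 ≤ 108 is true
  interview score ≤ 5: 1 ≤ 5 is true
  return ticket booked: yes → true
  intended stay > 279 days: 511 > 279 is true
Combine:
[1.1.1.2] true AND false = false
[1.1.1] true AND false = false
[1.1] NOT false = true
[1.2.1] true OR false = true
[1.2.2] false AND true = false
[1.2] true → false = false
[1] true → false = false
[2.1.2.1] false OR true = true
[2.1.2] NOT true = false
[2.1] true → false = false
[2.2.1.1] true AND true = true
[2.2.1] NOT true = false
[2.2.2.1] true AND true = true
[2.2.2] NOT true = false
[2.2] false OR false = false
[2] false OR false = false
[root] false → false (antecedent false ⇒ implication holds) = true
Overall: true → granted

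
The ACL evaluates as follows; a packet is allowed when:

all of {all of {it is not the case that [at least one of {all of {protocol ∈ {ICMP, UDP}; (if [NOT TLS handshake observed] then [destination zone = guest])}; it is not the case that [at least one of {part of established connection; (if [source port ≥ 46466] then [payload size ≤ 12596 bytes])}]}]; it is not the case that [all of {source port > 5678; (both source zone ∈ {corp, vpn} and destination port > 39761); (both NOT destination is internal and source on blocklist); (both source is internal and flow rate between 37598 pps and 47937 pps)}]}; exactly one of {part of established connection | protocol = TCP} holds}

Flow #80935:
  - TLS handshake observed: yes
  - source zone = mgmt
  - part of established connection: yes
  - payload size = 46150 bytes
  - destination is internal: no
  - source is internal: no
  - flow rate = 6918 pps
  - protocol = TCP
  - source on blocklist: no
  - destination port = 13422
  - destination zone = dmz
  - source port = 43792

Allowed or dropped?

Atomic conditions:
  protocol ∈ {ICMP, UDP}: TCP is not in the set → false
  NOT TLS handshake observed: yes → false
  destination zone = guest: dmz == guest is false
  part of established connection: yes → true
  source port ≥ 46466: 43792 ≥ 46466 is false
  payload size ≤ 12596 bytes: 46150 ≤ 12596 is false
  source port > 5678: 43792 > 5678 is true
  source zone ∈ {corp, vpn}: mgmt is not in the set → false
  destination port > 39761: 13422 > 39761 is false
  NOT destination is internal: no → true
  source on blocklist: no → false
  source is internal: no → false
  flow rate between 37598 pps and 47937 pps: 6918 in [37598, 47937] is false
  protocol = TCP: TCP == TCP is true
Combine:
[1.1.1.1.2] false → false (antecedent false ⇒ implication holds) = true
[1.1.1.1] false AND true = false
[1.1.1.2.1.2] false → false (antecedent false ⇒ implication holds) = true
[1.1.1.2.1] true OR true = true
[1.1.1.2] NOT true = false
[1.1.1] false OR false = false
[1.1] NOT false = true
[1.2.1.2] false AND false = false
[1.2.1.3] true AND false = false
[1.2.1.4] false AND false = false
[1.2.1] true AND false AND false AND false = false
[1.2] NOT false = true
[1] true AND true = true
[2] exactly-one(true, true) = false
[root] true AND false = false
Overall: false → dropped

Dropped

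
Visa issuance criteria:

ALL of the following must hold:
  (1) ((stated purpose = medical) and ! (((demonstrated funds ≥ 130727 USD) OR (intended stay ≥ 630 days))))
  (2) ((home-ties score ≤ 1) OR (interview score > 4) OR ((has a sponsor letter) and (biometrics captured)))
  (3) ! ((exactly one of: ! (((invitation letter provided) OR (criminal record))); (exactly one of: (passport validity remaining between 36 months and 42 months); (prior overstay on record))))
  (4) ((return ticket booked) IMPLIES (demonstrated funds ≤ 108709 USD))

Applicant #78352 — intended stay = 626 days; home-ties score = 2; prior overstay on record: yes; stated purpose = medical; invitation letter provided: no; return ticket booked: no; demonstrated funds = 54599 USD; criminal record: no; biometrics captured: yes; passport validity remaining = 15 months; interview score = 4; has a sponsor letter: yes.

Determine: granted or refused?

Atomic conditions:
  stated purpose = medical: medical == medical is true
  demonstrated funds ≥ 130727 USD: 54599 ≥ 130727 is false
  intended stay ≥ 630 days: 626 ≥ 630 is false
  home-ties score ≤ 1: 2 ≤ 1 is false
  interview score > 4: 4 > 4 is false
  has a sponsor letter: yes → true
  biometrics captured: yes → true
  invitation letter provided: no → false
  criminal record: no → false
  passport validity remaining between 36 months and 42 months: 15 in [36, 42] is false
  prior overstay on record: yes → true
  return ticket booked: no → false
  demonstrated funds ≤ 108709 USD: 54599 ≤ 108709 is true
Combine:
[1.2.1] false OR false = false
[1.2] NOT false = true
[1] true AND true = true
[2.3] true AND true = true
[2] false OR false OR true = true
[3.1.1.1] false OR false = false
[3.1.1] NOT false = true
[3.1.2] exactly-one(false, true) = true
[3.1] exactly-one(true, true) = false
[3] NOT false = true
[4] false → true (antecedent false ⇒ implication holds) = true
[root] true AND true AND true AND true = true
Overall: true → granted

Granted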